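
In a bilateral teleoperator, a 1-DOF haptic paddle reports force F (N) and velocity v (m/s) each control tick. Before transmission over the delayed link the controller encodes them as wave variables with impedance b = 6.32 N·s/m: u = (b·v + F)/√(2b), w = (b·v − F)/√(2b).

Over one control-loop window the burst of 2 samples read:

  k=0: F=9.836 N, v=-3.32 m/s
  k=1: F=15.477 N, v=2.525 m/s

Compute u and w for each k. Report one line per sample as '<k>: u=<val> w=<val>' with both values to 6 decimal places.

k=0: b·v=6.32×(-3.32)=-20.982400; √(2b)=3.555278; u=(-20.982400+9.836)/3.555278=-3.135170, w=(-20.982400−9.836)/3.555278=-8.668352
k=1: b·v=6.32×2.525=15.958000; √(2b)=3.555278; u=(15.958000+15.477)/3.555278=8.841785, w=(15.958000−15.477)/3.555278=0.135292

0: u=-3.135170 w=-8.668352
1: u=8.841785 w=0.135292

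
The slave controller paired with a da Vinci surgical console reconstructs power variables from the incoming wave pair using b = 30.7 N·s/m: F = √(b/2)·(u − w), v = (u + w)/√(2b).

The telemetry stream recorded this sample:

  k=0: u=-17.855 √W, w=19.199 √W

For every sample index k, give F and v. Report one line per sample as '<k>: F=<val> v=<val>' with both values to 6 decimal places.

0: F=-145.174148 v=0.171520

k=0: u−w=-37.054000, u+w=1.344000; √(b/2)=3.917908, √(2b)=7.835815; F=3.917908×(-37.054)=-145.174148, v=1.344000/7.835815=0.171520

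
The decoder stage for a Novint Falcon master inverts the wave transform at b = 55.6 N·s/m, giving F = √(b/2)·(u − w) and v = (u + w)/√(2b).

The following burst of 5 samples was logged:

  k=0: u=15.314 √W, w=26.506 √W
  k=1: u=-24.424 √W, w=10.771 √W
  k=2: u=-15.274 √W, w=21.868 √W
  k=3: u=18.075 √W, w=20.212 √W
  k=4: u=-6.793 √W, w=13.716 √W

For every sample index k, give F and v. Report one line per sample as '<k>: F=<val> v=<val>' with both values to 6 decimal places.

0: F=-59.010609 v=3.965808
1: F=-185.568120 v=-1.294720
2: F=-195.833815 v=0.625312
3: F=-11.267483 v=3.630772
4: F=-108.135149 v=0.656511

k=0: u−w=-11.192000, u+w=41.820000; √(b/2)=5.272571, √(2b)=10.545141; F=5.272571×(-11.192)=-59.010609, v=41.820000/10.545141=3.965808
k=1: u−w=-35.195000, u+w=-13.653000; √(b/2)=5.272571, √(2b)=10.545141; F=5.272571×(-35.195)=-185.568120, v=-13.653000/10.545141=-1.294720
k=2: u−w=-37.142000, u+w=6.594000; √(b/2)=5.272571, √(2b)=10.545141; F=5.272571×(-37.142)=-195.833815, v=6.594000/10.545141=0.625312
k=3: u−w=-2.137000, u+w=38.287000; √(b/2)=5.272571, √(2b)=10.545141; F=5.272571×(-2.137)=-11.267483, v=38.287000/10.545141=3.630772
k=4: u−w=-20.509000, u+w=6.923000; √(b/2)=5.272571, √(2b)=10.545141; F=5.272571×(-20.509)=-108.135149, v=6.923000/10.545141=0.656511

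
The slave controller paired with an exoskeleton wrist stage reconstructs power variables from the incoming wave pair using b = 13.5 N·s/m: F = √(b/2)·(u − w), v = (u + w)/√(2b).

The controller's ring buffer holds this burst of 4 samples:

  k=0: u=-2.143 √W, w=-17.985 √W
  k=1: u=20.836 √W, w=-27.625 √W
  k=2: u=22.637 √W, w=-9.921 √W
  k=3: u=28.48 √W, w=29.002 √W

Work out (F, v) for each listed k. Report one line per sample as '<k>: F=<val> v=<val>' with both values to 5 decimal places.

k=0: u−w=15.84200, u+w=-20.12800; √(b/2)=2.59808, √(2b)=5.19615; F=2.59808×15.842=41.15872, v=-20.12800/5.19615=-3.87364
k=1: u−w=48.46100, u+w=-6.78900; √(b/2)=2.59808, √(2b)=5.19615; F=2.59808×48.461=125.90537, v=-6.78900/5.19615=-1.30654
k=2: u−w=32.55800, u+w=12.71600; √(b/2)=2.59808, √(2b)=5.19615; F=2.59808×32.558=84.58817, v=12.71600/5.19615=2.44720
k=3: u−w=-0.52200, u+w=57.48200; √(b/2)=2.59808, √(2b)=5.19615; F=2.59808×(-0.522)=-1.35620, v=57.48200/5.19615=11.06242

0: F=41.15872 v=-3.87364
1: F=125.90537 v=-1.30654
2: F=84.58817 v=2.44720
3: F=-1.35620 v=11.06242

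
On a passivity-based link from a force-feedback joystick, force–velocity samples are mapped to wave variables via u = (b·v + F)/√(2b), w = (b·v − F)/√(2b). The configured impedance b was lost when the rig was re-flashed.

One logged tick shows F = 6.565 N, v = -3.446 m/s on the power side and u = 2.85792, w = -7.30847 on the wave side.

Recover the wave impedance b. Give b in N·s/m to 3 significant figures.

b = 0.834 N·s/m

u + w = -4.45055;  u + w = √(2b)·v, so √(2b) = -4.45055/(-3.446) = 1.29151.
b = (√(2b))²/2 = 1.66800/2 = 0.83400.
(Check via u − w = 2F/√(2b): u − w = 10.16639, 2F/√(2b) = 10.16638.)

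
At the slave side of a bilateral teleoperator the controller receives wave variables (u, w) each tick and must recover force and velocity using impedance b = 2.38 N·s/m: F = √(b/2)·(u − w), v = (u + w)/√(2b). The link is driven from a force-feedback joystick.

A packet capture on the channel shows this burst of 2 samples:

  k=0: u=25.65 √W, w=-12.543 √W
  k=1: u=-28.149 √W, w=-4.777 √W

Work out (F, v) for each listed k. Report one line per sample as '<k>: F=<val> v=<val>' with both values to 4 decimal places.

k=0: u−w=38.1930, u+w=13.1070; √(b/2)=1.0909, √(2b)=2.1817; F=1.0909×38.193=41.6636, v=13.1070/2.1817=6.0076
k=1: u−w=-23.3720, u+w=-32.9260; √(b/2)=1.0909, √(2b)=2.1817; F=1.0909×(-23.372)=-25.4958, v=-32.9260/2.1817=-15.0916

0: F=41.6636 v=6.0076
1: F=-25.4958 v=-15.0916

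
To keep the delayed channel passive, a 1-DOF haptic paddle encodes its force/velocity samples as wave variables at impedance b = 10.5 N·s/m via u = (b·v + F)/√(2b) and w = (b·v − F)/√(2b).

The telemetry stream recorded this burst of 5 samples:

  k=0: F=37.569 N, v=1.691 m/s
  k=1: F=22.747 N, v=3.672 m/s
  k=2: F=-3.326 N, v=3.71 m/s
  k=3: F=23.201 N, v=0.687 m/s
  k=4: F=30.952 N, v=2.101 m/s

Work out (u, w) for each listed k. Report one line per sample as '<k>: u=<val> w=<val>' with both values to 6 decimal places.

0: u=12.072796 w=-4.323660
1: u=13.377411 w=3.449807
2: u=7.774885 w=9.226471
3: u=6.636988 w=-3.488759
4: u=11.568276 w=-1.940284

k=0: b·v=10.5×1.691=17.755500; √(2b)=4.582576; u=(17.755500+37.569)/4.582576=12.072796, w=(17.755500−37.569)/4.582576=-4.323660
k=1: b·v=10.5×3.672=38.556000; √(2b)=4.582576; u=(38.556000+22.747)/4.582576=13.377411, w=(38.556000−22.747)/4.582576=3.449807
k=2: b·v=10.5×3.71=38.955000; √(2b)=4.582576; u=(38.955000+(-3.326))/4.582576=7.774885, w=(38.955000−(-3.326))/4.582576=9.226471
k=3: b·v=10.5×0.687=7.213500; √(2b)=4.582576; u=(7.213500+23.201)/4.582576=6.636988, w=(7.213500−23.201)/4.582576=-3.488759
k=4: b·v=10.5×2.101=22.060500; √(2b)=4.582576; u=(22.060500+30.952)/4.582576=11.568276, w=(22.060500−30.952)/4.582576=-1.940284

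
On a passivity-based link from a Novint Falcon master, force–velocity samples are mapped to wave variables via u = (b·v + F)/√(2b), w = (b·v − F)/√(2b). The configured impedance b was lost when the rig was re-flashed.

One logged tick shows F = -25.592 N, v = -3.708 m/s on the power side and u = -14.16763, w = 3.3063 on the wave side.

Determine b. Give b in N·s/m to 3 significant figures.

b = 4.29 N·s/m

u + w = -10.8613;  u + w = √(2b)·v, so √(2b) = -10.8613/(-3.708) = 2.9292.
b = (√(2b))²/2 = 8.5800/2 = 4.2900.
(Check via u − w = 2F/√(2b): u − w = -17.4739, 2F/√(2b) = -17.4739.)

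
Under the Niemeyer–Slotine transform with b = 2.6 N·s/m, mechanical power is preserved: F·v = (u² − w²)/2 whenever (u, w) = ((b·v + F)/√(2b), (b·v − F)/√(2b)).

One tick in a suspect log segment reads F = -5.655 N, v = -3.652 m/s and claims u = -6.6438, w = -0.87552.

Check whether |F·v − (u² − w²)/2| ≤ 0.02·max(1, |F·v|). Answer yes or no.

F·v = (-5.655)×(-3.652) = 20.6521 W.
(u² − w²)/2 = (44.1401 − 0.7665)/2 = 21.6868 W.
|Δ| = 1.0347;  2% of max(1, |F·v|) = 0.4130.

no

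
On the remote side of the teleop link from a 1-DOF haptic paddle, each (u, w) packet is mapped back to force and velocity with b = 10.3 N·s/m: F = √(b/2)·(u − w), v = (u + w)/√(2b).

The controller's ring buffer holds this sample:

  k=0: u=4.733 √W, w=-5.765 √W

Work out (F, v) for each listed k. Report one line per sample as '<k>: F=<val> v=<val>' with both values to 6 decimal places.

k=0: u−w=10.498000, u+w=-1.032000; √(b/2)=2.269361, √(2b)=4.538722; F=2.269361×10.498=23.823753, v=-1.032000/4.538722=-0.227377

0: F=23.823753 v=-0.227377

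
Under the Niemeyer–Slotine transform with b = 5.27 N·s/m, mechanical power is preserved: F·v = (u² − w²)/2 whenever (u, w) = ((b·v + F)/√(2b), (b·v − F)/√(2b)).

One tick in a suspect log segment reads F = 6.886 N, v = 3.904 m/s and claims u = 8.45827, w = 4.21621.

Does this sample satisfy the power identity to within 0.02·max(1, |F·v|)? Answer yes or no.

F·v = 6.886×3.904 = 26.8829 W.
(u² − w²)/2 = (71.5423 − 17.7764)/2 = 26.8830 W.
|Δ| = 0.0000;  2% of max(1, |F·v|) = 0.5377.

yes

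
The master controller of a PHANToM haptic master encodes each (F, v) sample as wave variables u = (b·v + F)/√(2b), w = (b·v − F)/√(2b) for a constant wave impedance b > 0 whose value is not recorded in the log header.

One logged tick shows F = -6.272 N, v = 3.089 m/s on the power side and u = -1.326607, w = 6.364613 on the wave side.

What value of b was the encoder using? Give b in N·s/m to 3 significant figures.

u + w = 5.038006;  u + w = √(2b)·v, so √(2b) = 5.038006/3.089 = 1.630950.
b = (√(2b))²/2 = 2.659999/2 = 1.330000.
(Check via u − w = 2F/√(2b): u − w = -7.691220, 2F/√(2b) = -7.691221.)

b = 1.33 N·s/m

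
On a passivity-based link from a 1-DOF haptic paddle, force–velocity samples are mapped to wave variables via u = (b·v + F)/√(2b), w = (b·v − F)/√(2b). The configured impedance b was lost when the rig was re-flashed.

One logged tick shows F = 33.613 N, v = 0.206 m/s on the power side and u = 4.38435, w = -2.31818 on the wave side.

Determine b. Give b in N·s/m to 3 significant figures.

b = 50.3 N·s/m

u + w = 2.0662;  u + w = √(2b)·v, so √(2b) = 2.0662/0.206 = 10.0300.
b = (√(2b))²/2 = 100.5999/2 = 50.3000.
(Check via u − w = 2F/√(2b): u − w = 6.7025, 2F/√(2b) = 6.7025.)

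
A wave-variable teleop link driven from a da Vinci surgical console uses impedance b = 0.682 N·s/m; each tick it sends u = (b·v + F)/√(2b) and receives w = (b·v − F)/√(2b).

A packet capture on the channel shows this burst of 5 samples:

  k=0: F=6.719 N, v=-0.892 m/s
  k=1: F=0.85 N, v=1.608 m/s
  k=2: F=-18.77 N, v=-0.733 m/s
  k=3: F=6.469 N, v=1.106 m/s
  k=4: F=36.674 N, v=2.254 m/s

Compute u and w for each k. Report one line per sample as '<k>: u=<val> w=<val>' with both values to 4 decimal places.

k=0: b·v=0.682×(-0.892)=-0.6083; √(2b)=1.1679; u=(-0.6083+6.719)/1.1679=5.2322, w=(-0.6083−6.719)/1.1679=-6.2739
k=1: b·v=0.682×1.608=1.0967; √(2b)=1.1679; u=(1.0967+0.85)/1.1679=1.6668, w=(1.0967−0.85)/1.1679=0.2112
k=2: b·v=0.682×(-0.733)=-0.4999; √(2b)=1.1679; u=(-0.4999+(-18.77))/1.1679=-16.4996, w=(-0.4999−(-18.77))/1.1679=15.6435
k=3: b·v=0.682×1.106=0.7543; √(2b)=1.1679; u=(0.7543+6.469)/1.1679=6.1848, w=(0.7543−6.469)/1.1679=-4.8931
k=4: b·v=0.682×2.254=1.5372; √(2b)=1.1679; u=(1.5372+36.674)/1.1679=32.7178, w=(1.5372−36.674)/1.1679=-30.0853

0: u=5.2322 w=-6.2739
1: u=1.6668 w=0.2112
2: u=-16.4996 w=15.6435
3: u=6.1848 w=-4.8931
4: u=32.7178 w=-30.0853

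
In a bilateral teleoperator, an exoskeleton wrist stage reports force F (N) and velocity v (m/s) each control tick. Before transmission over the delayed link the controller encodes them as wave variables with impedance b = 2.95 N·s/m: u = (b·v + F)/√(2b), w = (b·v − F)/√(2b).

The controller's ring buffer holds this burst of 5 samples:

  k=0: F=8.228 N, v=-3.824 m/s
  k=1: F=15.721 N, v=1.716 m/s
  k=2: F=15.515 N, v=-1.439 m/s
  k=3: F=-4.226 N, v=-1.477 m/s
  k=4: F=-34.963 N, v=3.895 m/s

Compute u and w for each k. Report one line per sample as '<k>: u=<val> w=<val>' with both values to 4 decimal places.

k=0: b·v=2.95×(-3.824)=-11.2808; √(2b)=2.4290; u=(-11.2808+8.228)/2.4290=-1.2568, w=(-11.2808−8.228)/2.4290=-8.0316
k=1: b·v=2.95×1.716=5.0622; √(2b)=2.4290; u=(5.0622+15.721)/2.4290=8.5563, w=(5.0622−15.721)/2.4290=-4.3882
k=2: b·v=2.95×(-1.439)=-4.2450; √(2b)=2.4290; u=(-4.2450+15.515)/2.4290=4.6398, w=(-4.2450−15.515)/2.4290=-8.1351
k=3: b·v=2.95×(-1.477)=-4.3572; √(2b)=2.4290; u=(-4.3572+(-4.226))/2.4290=-3.5336, w=(-4.3572−(-4.226))/2.4290=-0.0540
k=4: b·v=2.95×3.895=11.4903; √(2b)=2.4290; u=(11.4903+(-34.963))/2.4290=-9.6636, w=(11.4903−(-34.963))/2.4290=19.1245

0: u=-1.2568 w=-8.0316
1: u=8.5563 w=-4.3882
2: u=4.6398 w=-8.1351
3: u=-3.5336 w=-0.0540
4: u=-9.6636 w=19.1245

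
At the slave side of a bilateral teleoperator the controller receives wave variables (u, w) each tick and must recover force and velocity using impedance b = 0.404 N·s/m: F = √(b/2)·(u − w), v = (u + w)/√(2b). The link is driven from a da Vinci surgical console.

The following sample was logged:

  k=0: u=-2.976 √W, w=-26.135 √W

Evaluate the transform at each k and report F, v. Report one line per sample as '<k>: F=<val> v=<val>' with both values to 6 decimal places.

k=0: u−w=23.159000, u+w=-29.111000; √(b/2)=0.449444, √(2b)=0.898888; F=0.449444×23.159=10.408676, v=-29.111000/0.898888=-32.385562

0: F=10.408676 v=-32.385562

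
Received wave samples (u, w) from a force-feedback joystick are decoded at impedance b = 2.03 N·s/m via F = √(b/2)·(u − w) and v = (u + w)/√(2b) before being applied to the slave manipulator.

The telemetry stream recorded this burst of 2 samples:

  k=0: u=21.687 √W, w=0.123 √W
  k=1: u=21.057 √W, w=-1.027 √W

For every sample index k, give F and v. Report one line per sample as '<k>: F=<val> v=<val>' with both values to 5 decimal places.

k=0: u−w=21.56400, u+w=21.81000; √(b/2)=1.00747, √(2b)=2.01494; F=1.00747×21.564=21.72513, v=21.81000/2.01494=10.82412
k=1: u−w=22.08400, u+w=20.03000; √(b/2)=1.00747, √(2b)=2.01494; F=1.00747×22.084=22.24901, v=20.03000/2.01494=9.94072

0: F=21.72513 v=10.82412
1: F=22.24901 v=9.94072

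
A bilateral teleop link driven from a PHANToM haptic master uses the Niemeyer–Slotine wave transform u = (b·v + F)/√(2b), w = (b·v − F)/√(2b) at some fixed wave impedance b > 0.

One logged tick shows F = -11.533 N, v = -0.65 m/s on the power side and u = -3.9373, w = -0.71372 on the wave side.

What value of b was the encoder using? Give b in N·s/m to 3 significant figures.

b = 25.6 N·s/m

u + w = -4.6510;  u + w = √(2b)·v, so √(2b) = -4.6510/(-0.65) = 7.1554.
b = (√(2b))²/2 = 51.2000/2 = 25.6000.
(Check via u − w = 2F/√(2b): u − w = -3.2236, 2F/√(2b) = -3.2236.)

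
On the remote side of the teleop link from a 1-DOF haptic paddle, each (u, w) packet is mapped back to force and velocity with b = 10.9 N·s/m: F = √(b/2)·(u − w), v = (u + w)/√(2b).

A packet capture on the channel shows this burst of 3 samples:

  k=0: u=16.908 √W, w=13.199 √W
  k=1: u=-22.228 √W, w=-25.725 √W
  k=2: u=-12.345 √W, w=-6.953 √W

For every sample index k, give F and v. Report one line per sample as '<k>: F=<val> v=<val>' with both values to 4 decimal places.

0: F=8.6587 v=6.4482
1: F=8.1638 v=-10.2704
2: F=-12.5878 v=-4.1332

k=0: u−w=3.7090, u+w=30.1070; √(b/2)=2.3345, √(2b)=4.6690; F=2.3345×3.709=8.6587, v=30.1070/4.6690=6.4482
k=1: u−w=3.4970, u+w=-47.9530; √(b/2)=2.3345, √(2b)=4.6690; F=2.3345×3.497=8.1638, v=-47.9530/4.6690=-10.2704
k=2: u−w=-5.3920, u+w=-19.2980; √(b/2)=2.3345, √(2b)=4.6690; F=2.3345×(-5.392)=-12.5878, v=-19.2980/4.6690=-4.1332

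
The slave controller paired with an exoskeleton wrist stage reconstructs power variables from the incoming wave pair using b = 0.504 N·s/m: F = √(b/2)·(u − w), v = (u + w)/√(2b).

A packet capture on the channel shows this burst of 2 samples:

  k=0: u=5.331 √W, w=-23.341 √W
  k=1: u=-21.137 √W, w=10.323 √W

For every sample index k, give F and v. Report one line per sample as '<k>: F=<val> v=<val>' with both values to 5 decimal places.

0: F=14.39323 v=-17.93839
1: F=-15.79279 v=-10.77100

k=0: u−w=28.67200, u+w=-18.01000; √(b/2)=0.50200, √(2b)=1.00399; F=0.50200×28.672=14.39323, v=-18.01000/1.00399=-17.93839
k=1: u−w=-31.46000, u+w=-10.81400; √(b/2)=0.50200, √(2b)=1.00399; F=0.50200×(-31.46)=-15.79279, v=-10.81400/1.00399=-10.77100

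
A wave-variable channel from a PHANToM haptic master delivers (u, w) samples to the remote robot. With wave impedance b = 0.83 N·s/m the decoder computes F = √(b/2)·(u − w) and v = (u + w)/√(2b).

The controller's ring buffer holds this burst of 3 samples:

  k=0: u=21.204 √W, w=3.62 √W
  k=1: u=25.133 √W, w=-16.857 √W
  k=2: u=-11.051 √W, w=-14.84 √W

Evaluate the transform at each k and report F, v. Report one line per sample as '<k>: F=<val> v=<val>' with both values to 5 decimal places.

0: F=11.32770 v=19.26716
1: F=27.05017 v=6.42342
2: F=2.44089 v=-20.09531

k=0: u−w=17.58400, u+w=24.82400; √(b/2)=0.64420, √(2b)=1.28841; F=0.64420×17.584=11.32770, v=24.82400/1.28841=19.26716
k=1: u−w=41.99000, u+w=8.27600; √(b/2)=0.64420, √(2b)=1.28841; F=0.64420×41.99=27.05017, v=8.27600/1.28841=6.42342
k=2: u−w=3.78900, u+w=-25.89100; √(b/2)=0.64420, √(2b)=1.28841; F=0.64420×3.789=2.44089, v=-25.89100/1.28841=-20.09531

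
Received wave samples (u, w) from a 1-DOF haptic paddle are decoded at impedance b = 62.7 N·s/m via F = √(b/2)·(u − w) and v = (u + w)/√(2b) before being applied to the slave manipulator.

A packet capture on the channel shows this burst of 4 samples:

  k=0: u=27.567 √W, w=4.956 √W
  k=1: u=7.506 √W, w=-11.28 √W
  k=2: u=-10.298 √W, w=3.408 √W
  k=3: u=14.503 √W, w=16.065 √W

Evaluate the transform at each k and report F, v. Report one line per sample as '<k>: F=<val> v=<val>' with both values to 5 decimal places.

k=0: u−w=22.61100, u+w=32.52300; √(b/2)=5.59911, √(2b)=11.19821; F=5.59911×22.611=126.60141, v=32.52300/11.19821=2.90430
k=1: u−w=18.78600, u+w=-3.77400; √(b/2)=5.59911, √(2b)=11.19821; F=5.59911×18.786=105.18483, v=-3.77400/11.19821=-0.33702
k=2: u−w=-13.70600, u+w=-6.89000; √(b/2)=5.59911, √(2b)=11.19821; F=5.59911×(-13.706)=-76.74136, v=-6.89000/11.19821=-0.61528
k=3: u−w=-1.56200, u+w=30.56800; √(b/2)=5.59911, √(2b)=11.19821; F=5.59911×(-1.562)=-8.74581, v=30.56800/11.19821=2.72972

0: F=126.60141 v=2.90430
1: F=105.18483 v=-0.33702
2: F=-76.74136 v=-0.61528
3: F=-8.74581 v=2.72972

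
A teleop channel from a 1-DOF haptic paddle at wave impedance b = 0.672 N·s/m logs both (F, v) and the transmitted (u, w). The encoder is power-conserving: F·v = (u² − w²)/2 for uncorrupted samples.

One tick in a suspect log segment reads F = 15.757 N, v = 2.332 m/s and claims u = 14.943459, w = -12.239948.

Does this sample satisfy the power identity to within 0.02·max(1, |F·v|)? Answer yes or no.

yes

F·v = 15.757×2.332 = 36.745324 W.
(u² − w²)/2 = (223.306967 − 149.816327)/2 = 36.745320 W.
|Δ| = 0.000004;  2% of max(1, |F·v|) = 0.734906.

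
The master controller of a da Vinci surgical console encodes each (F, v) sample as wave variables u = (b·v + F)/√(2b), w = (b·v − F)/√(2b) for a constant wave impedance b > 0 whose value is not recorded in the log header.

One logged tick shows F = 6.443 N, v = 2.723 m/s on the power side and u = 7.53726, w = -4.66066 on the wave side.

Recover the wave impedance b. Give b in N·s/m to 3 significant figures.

b = 0.558 N·s/m

u + w = 2.87660;  u + w = √(2b)·v, so √(2b) = 2.87660/2.723 = 1.05641.
b = (√(2b))²/2 = 1.11600/2 = 0.55800.
(Check via u − w = 2F/√(2b): u − w = 12.19792, 2F/√(2b) = 12.19793.)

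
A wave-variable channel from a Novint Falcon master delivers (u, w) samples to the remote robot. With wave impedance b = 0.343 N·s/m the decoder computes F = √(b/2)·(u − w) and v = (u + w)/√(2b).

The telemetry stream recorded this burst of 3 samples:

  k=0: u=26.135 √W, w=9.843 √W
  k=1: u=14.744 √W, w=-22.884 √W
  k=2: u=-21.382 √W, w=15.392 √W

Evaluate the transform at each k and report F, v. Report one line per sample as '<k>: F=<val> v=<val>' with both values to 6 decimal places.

k=0: u−w=16.292000, u+w=35.978000; √(b/2)=0.414126, √(2b)=0.828251; F=0.414126×16.292=6.746934, v=35.978000/0.828251=43.438514
k=1: u−w=37.628000, u+w=-8.140000; √(b/2)=0.414126, √(2b)=0.828251; F=0.414126×37.628=15.582718, v=-8.140000/0.828251=-9.827937
k=2: u−w=-36.774000, u+w=-5.990000; √(b/2)=0.414126, √(2b)=0.828251; F=0.414126×(-36.774)=-15.229054, v=-5.990000/0.828251=-7.232106

0: F=6.746934 v=43.438514
1: F=15.582718 v=-9.827937
2: F=-15.229054 v=-7.232106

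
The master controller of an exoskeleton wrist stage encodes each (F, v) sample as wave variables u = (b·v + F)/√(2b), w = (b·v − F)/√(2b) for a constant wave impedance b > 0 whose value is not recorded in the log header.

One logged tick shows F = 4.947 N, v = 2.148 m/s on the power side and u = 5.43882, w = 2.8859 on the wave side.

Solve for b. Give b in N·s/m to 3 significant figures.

u + w = 8.32472;  u + w = √(2b)·v, so √(2b) = 8.32472/2.148 = 3.87557.
b = (√(2b))²/2 = 15.02003/2 = 7.51001.
(Check via u − w = 2F/√(2b): u − w = 2.55292, 2F/√(2b) = 2.55292.)

b = 7.51 N·s/m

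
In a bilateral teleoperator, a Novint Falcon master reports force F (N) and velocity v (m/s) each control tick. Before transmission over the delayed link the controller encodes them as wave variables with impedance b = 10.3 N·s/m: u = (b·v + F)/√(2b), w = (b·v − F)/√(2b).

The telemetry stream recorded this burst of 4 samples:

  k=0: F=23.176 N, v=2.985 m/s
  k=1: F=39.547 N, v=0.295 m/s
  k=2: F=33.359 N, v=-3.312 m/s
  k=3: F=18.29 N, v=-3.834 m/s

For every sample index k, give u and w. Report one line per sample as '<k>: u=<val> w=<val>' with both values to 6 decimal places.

0: u=11.880326 w=1.667760
1: u=9.382707 w=-8.043784
2: u=-0.166258 w=-14.865990
3: u=-4.670962 w=-12.730499

k=0: b·v=10.3×2.985=30.745500; √(2b)=4.538722; u=(30.745500+23.176)/4.538722=11.880326, w=(30.745500−23.176)/4.538722=1.667760
k=1: b·v=10.3×0.295=3.038500; √(2b)=4.538722; u=(3.038500+39.547)/4.538722=9.382707, w=(3.038500−39.547)/4.538722=-8.043784
k=2: b·v=10.3×(-3.312)=-34.113600; √(2b)=4.538722; u=(-34.113600+33.359)/4.538722=-0.166258, w=(-34.113600−33.359)/4.538722=-14.865990
k=3: b·v=10.3×(-3.834)=-39.490200; √(2b)=4.538722; u=(-39.490200+18.29)/4.538722=-4.670962, w=(-39.490200−18.29)/4.538722=-12.730499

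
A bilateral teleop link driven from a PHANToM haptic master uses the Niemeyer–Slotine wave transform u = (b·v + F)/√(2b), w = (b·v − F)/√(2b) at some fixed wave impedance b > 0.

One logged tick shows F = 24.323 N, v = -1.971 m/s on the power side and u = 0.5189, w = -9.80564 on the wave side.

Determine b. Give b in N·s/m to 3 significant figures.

b = 11.1 N·s/m

u + w = -9.28674;  u + w = √(2b)·v, so √(2b) = -9.28674/(-1.971) = 4.71169.
b = (√(2b))²/2 = 22.20002/2 = 11.10001.
(Check via u − w = 2F/√(2b): u − w = 10.32454, 2F/√(2b) = 10.32453.)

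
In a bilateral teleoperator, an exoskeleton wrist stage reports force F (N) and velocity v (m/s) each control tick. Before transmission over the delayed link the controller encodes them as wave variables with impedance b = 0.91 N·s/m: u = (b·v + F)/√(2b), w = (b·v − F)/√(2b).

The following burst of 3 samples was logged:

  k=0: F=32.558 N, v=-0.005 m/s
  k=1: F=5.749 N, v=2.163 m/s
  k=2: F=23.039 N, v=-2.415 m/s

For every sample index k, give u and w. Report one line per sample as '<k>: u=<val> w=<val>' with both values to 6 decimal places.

0: u=24.130223 w=-24.136968
1: u=5.720466 w=-2.802419
2: u=15.448636 w=-18.706650

k=0: b·v=0.91×(-0.005)=-0.004550; √(2b)=1.349074; u=(-0.004550+32.558)/1.349074=24.130223, w=(-0.004550−32.558)/1.349074=-24.136968
k=1: b·v=0.91×2.163=1.968330; √(2b)=1.349074; u=(1.968330+5.749)/1.349074=5.720466, w=(1.968330−5.749)/1.349074=-2.802419
k=2: b·v=0.91×(-2.415)=-2.197650; √(2b)=1.349074; u=(-2.197650+23.039)/1.349074=15.448636, w=(-2.197650−23.039)/1.349074=-18.706650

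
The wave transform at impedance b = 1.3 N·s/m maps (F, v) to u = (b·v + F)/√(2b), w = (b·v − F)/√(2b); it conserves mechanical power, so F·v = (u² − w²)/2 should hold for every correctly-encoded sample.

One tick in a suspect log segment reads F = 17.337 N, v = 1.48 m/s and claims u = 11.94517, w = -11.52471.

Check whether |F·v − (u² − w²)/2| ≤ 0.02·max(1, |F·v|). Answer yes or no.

F·v = 17.337×1.48 = 25.6588 W.
(u² − w²)/2 = (142.6871 − 132.8189)/2 = 4.9341 W.
|Δ| = 20.7247;  2% of max(1, |F·v|) = 0.5132.

no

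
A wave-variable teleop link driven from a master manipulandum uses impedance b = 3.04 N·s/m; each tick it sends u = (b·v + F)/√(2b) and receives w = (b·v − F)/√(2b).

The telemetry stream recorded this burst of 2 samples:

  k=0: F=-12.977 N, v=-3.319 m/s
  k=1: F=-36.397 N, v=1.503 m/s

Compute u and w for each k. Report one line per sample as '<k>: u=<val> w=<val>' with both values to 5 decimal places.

k=0: b·v=3.04×(-3.319)=-10.08976; √(2b)=2.46577; u=(-10.08976+(-12.977))/2.46577=-9.35481, w=(-10.08976−(-12.977))/2.46577=1.17093
k=1: b·v=3.04×1.503=4.56912; √(2b)=2.46577; u=(4.56912+(-36.397))/2.46577=-12.90791, w=(4.56912−(-36.397))/2.46577=16.61396

0: u=-9.35481 w=1.17093
1: u=-12.90791 w=16.61396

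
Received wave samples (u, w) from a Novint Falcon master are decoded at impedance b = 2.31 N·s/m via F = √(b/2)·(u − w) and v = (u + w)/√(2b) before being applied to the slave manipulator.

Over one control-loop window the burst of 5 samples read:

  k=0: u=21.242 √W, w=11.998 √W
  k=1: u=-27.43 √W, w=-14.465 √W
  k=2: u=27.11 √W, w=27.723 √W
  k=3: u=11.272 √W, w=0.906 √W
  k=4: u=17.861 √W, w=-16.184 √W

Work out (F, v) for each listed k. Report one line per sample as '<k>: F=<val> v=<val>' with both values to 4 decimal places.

0: F=9.9346 v=15.4646
1: F=-13.9336 v=-19.4913
2: F=-0.6588 v=25.5106
3: F=11.1404 v=5.6657
4: F=36.5885 v=0.7802

k=0: u−w=9.2440, u+w=33.2400; √(b/2)=1.0747, √(2b)=2.1494; F=1.0747×9.244=9.9346, v=33.2400/2.1494=15.4646
k=1: u−w=-12.9650, u+w=-41.8950; √(b/2)=1.0747, √(2b)=2.1494; F=1.0747×(-12.965)=-13.9336, v=-41.8950/2.1494=-19.4913
k=2: u−w=-0.6130, u+w=54.8330; √(b/2)=1.0747, √(2b)=2.1494; F=1.0747×(-0.613)=-0.6588, v=54.8330/2.1494=25.5106
k=3: u−w=10.3660, u+w=12.1780; √(b/2)=1.0747, √(2b)=2.1494; F=1.0747×10.366=11.1404, v=12.1780/2.1494=5.6657
k=4: u−w=34.0450, u+w=1.6770; √(b/2)=1.0747, √(2b)=2.1494; F=1.0747×34.045=36.5885, v=1.6770/2.1494=0.7802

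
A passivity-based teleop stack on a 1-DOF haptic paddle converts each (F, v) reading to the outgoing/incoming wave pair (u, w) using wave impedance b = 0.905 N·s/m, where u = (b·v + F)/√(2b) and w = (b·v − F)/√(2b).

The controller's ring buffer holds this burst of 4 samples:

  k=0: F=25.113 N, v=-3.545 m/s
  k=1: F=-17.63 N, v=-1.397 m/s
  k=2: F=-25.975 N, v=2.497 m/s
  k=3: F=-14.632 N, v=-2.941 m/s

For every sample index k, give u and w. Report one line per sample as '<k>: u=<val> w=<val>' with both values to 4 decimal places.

0: u=16.2817 w=-21.0510
1: u=-14.0440 w=12.1645
2: u=-17.6274 w=20.9868
3: u=-12.8542 w=8.8975

k=0: b·v=0.905×(-3.545)=-3.2082; √(2b)=1.3454; u=(-3.2082+25.113)/1.3454=16.2817, w=(-3.2082−25.113)/1.3454=-21.0510
k=1: b·v=0.905×(-1.397)=-1.2643; √(2b)=1.3454; u=(-1.2643+(-17.63))/1.3454=-14.0440, w=(-1.2643−(-17.63))/1.3454=12.1645
k=2: b·v=0.905×2.497=2.2598; √(2b)=1.3454; u=(2.2598+(-25.975))/1.3454=-17.6274, w=(2.2598−(-25.975))/1.3454=20.9868
k=3: b·v=0.905×(-2.941)=-2.6616; √(2b)=1.3454; u=(-2.6616+(-14.632))/1.3454=-12.8542, w=(-2.6616−(-14.632))/1.3454=8.8975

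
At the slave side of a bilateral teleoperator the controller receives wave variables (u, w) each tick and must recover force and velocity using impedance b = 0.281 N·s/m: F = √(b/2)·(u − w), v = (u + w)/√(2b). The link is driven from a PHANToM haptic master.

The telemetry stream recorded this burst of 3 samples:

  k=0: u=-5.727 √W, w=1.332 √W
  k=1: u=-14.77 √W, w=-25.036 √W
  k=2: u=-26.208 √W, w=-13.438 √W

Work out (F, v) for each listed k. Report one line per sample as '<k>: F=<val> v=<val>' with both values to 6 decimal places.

k=0: u−w=-7.059000, u+w=-4.395000; √(b/2)=0.374833, √(2b)=0.749667; F=0.374833×(-7.059)=-2.645948, v=-4.395000/0.749667=-5.862606
k=1: u−w=10.266000, u+w=-39.806000; √(b/2)=0.374833, √(2b)=0.749667; F=0.374833×10.266=3.848039, v=-39.806000/0.749667=-53.098271
k=2: u−w=-12.770000, u+w=-39.646000; √(b/2)=0.374833, √(2b)=0.749667; F=0.374833×(-12.77)=-4.786621, v=-39.646000/0.749667=-52.884843

0: F=-2.645948 v=-5.862606
1: F=3.848039 v=-53.098271
2: F=-4.786621 v=-52.884843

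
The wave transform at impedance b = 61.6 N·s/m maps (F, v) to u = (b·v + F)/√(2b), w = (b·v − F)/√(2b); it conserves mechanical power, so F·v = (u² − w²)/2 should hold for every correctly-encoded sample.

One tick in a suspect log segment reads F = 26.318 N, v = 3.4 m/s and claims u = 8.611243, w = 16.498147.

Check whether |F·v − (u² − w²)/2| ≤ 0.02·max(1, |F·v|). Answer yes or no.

no

F·v = 26.318×3.4 = 89.481200 W.
(u² − w²)/2 = (74.153506 − 272.188854)/2 = -99.017674 W.
|Δ| = 188.498874;  2% of max(1, |F·v|) = 1.789624.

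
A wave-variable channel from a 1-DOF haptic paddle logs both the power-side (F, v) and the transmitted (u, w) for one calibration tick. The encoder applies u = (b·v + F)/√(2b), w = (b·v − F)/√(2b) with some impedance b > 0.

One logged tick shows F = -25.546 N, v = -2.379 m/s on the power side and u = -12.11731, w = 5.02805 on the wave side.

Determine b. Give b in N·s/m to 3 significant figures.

b = 4.44 N·s/m

u + w = -7.08926;  u + w = √(2b)·v, so √(2b) = -7.08926/(-2.379) = 2.97993.
b = (√(2b))²/2 = 8.88000/2 = 4.44000.
(Check via u − w = 2F/√(2b): u − w = -17.14536, 2F/√(2b) = -17.14535.)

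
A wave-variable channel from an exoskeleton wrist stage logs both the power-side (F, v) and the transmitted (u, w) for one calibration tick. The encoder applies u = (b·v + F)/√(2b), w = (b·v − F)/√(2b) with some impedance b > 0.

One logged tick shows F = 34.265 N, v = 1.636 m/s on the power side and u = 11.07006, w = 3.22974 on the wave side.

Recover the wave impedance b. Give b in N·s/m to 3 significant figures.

b = 38.2 N·s/m

u + w = 14.29980;  u + w = √(2b)·v, so √(2b) = 14.29980/1.636 = 8.74071.
b = (√(2b))²/2 = 76.39999/2 = 38.20000.
(Check via u − w = 2F/√(2b): u − w = 7.84032, 2F/√(2b) = 7.84033.)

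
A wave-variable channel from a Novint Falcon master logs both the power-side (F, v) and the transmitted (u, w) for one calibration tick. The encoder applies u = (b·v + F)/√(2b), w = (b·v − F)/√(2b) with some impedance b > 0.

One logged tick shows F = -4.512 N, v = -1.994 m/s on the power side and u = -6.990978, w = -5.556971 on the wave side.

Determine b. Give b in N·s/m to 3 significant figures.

u + w = -12.547949;  u + w = √(2b)·v, so √(2b) = -12.547949/(-1.994) = 6.292853.
b = (√(2b))²/2 = 39.600000/2 = 19.800000.
(Check via u − w = 2F/√(2b): u − w = -1.434007, 2F/√(2b) = -1.434008.)

b = 19.8 N·s/m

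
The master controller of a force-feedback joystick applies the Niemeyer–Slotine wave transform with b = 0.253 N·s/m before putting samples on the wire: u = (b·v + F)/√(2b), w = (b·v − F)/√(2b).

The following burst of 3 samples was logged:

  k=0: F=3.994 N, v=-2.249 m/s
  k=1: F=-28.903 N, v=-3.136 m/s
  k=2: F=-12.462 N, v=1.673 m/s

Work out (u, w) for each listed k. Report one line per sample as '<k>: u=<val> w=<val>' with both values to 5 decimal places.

0: u=4.81488 w=-6.41468
1: u=-41.74733 w=39.51657
2: u=-16.92409 w=18.11416

k=0: b·v=0.253×(-2.249)=-0.56900; √(2b)=0.71134; u=(-0.56900+3.994)/0.71134=4.81488, w=(-0.56900−3.994)/0.71134=-6.41468
k=1: b·v=0.253×(-3.136)=-0.79341; √(2b)=0.71134; u=(-0.79341+(-28.903))/0.71134=-41.74733, w=(-0.79341−(-28.903))/0.71134=39.51657
k=2: b·v=0.253×1.673=0.42327; √(2b)=0.71134; u=(0.42327+(-12.462))/0.71134=-16.92409, w=(0.42327−(-12.462))/0.71134=18.11416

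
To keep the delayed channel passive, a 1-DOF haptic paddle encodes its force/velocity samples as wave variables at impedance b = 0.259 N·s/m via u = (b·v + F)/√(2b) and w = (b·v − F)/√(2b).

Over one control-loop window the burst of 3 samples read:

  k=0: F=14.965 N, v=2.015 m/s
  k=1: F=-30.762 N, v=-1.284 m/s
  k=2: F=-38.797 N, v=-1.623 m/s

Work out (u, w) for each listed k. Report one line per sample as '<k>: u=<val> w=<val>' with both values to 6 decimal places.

0: u=21.517866 w=-20.067626
1: u=-43.203555 w=42.279431
2: u=-54.489578 w=53.321469

k=0: b·v=0.259×2.015=0.521885; √(2b)=0.719722; u=(0.521885+14.965)/0.719722=21.517866, w=(0.521885−14.965)/0.719722=-20.067626
k=1: b·v=0.259×(-1.284)=-0.332556; √(2b)=0.719722; u=(-0.332556+(-30.762))/0.719722=-43.203555, w=(-0.332556−(-30.762))/0.719722=42.279431
k=2: b·v=0.259×(-1.623)=-0.420357; √(2b)=0.719722; u=(-0.420357+(-38.797))/0.719722=-54.489578, w=(-0.420357−(-38.797))/0.719722=53.321469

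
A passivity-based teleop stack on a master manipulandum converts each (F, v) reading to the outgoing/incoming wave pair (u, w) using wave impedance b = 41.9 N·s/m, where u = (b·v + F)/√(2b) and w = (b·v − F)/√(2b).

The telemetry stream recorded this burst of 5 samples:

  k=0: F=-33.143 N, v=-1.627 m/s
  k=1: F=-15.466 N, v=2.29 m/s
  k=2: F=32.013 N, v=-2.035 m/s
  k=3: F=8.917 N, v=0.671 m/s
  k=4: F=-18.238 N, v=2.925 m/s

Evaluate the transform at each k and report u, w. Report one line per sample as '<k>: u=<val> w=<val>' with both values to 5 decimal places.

0: u=-11.06748 w=-3.82646
1: u=8.79211 w=12.17109
2: u=-5.81736 w=-12.81150
3: u=4.04533 w=2.09716
4: u=11.39577 w=15.38037

k=0: b·v=41.9×(-1.627)=-68.17130; √(2b)=9.15423; u=(-68.17130+(-33.143))/9.15423=-11.06748, w=(-68.17130−(-33.143))/9.15423=-3.82646
k=1: b·v=41.9×2.29=95.95100; √(2b)=9.15423; u=(95.95100+(-15.466))/9.15423=8.79211, w=(95.95100−(-15.466))/9.15423=12.17109
k=2: b·v=41.9×(-2.035)=-85.26650; √(2b)=9.15423; u=(-85.26650+32.013)/9.15423=-5.81736, w=(-85.26650−32.013)/9.15423=-12.81150
k=3: b·v=41.9×0.671=28.11490; √(2b)=9.15423; u=(28.11490+8.917)/9.15423=4.04533, w=(28.11490−8.917)/9.15423=2.09716
k=4: b·v=41.9×2.925=122.55750; √(2b)=9.15423; u=(122.55750+(-18.238))/9.15423=11.39577, w=(122.55750−(-18.238))/9.15423=15.38037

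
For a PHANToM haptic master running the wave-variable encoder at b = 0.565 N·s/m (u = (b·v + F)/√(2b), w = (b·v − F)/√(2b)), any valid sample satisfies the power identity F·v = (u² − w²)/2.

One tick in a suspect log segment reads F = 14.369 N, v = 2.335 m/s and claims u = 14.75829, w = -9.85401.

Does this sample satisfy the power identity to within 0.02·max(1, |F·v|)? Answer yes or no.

no

F·v = 14.369×2.335 = 33.55161 W.
(u² − w²)/2 = (217.80712 − 97.10151)/2 = 60.35281 W.
|Δ| = 26.80119;  2% of max(1, |F·v|) = 0.67103.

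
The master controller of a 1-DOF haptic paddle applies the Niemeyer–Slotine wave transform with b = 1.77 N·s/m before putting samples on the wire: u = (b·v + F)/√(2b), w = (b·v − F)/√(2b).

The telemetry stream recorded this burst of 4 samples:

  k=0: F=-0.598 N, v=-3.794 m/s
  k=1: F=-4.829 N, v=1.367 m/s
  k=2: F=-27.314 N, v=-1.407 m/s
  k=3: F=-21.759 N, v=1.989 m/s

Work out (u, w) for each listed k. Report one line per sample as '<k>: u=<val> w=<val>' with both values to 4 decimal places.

k=0: b·v=1.77×(-3.794)=-6.7154; √(2b)=1.8815; u=(-6.7154+(-0.598))/1.8815=-3.8870, w=(-6.7154−(-0.598))/1.8815=-3.2514
k=1: b·v=1.77×1.367=2.4196; √(2b)=1.8815; u=(2.4196+(-4.829))/1.8815=-1.2806, w=(2.4196−(-4.829))/1.8815=3.8526
k=2: b·v=1.77×(-1.407)=-2.4904; √(2b)=1.8815; u=(-2.4904+(-27.314))/1.8815=-15.8409, w=(-2.4904−(-27.314))/1.8815=13.1936
k=3: b·v=1.77×1.989=3.5205; √(2b)=1.8815; u=(3.5205+(-21.759))/1.8815=-9.6936, w=(3.5205−(-21.759))/1.8815=13.4359

0: u=-3.8870 w=-3.2514
1: u=-1.2806 w=3.8526
2: u=-15.8409 w=13.1936
3: u=-9.6936 w=13.4359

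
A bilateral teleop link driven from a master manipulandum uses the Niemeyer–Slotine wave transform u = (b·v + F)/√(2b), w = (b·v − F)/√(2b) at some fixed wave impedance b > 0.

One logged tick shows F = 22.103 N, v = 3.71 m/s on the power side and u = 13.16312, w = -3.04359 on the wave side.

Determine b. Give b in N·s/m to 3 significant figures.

u + w = 10.1195;  u + w = √(2b)·v, so √(2b) = 10.1195/3.71 = 2.7276.
b = (√(2b))²/2 = 7.4400/2 = 3.7200.
(Check via u − w = 2F/√(2b): u − w = 16.2067, 2F/√(2b) = 16.2067.)

b = 3.72 N·s/m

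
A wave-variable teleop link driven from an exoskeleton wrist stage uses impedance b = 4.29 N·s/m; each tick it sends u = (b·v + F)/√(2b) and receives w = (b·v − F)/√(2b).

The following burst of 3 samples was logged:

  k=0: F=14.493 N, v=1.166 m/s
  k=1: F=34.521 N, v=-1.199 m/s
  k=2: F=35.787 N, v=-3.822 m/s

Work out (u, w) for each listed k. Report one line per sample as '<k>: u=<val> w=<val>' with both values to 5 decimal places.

0: u=6.65553 w=-3.24013
1: u=10.02924 w=-13.54131
2: u=6.61985 w=-17.81511

k=0: b·v=4.29×1.166=5.00214; √(2b)=2.92916; u=(5.00214+14.493)/2.92916=6.65553, w=(5.00214−14.493)/2.92916=-3.24013
k=1: b·v=4.29×(-1.199)=-5.14371; √(2b)=2.92916; u=(-5.14371+34.521)/2.92916=10.02924, w=(-5.14371−34.521)/2.92916=-13.54131
k=2: b·v=4.29×(-3.822)=-16.39638; √(2b)=2.92916; u=(-16.39638+35.787)/2.92916=6.61985, w=(-16.39638−35.787)/2.92916=-17.81511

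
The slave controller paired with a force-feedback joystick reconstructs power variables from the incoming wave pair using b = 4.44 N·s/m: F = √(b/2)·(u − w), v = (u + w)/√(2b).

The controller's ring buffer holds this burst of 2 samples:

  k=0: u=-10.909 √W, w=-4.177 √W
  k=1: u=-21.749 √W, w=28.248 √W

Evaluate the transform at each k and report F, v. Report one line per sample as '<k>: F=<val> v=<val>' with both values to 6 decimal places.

k=0: u−w=-6.732000, u+w=-15.086000; √(b/2)=1.489966, √(2b)=2.979933; F=1.489966×(-6.732)=-10.030454, v=-15.086000/2.979933=-5.062530
k=1: u−w=-49.997000, u+w=6.499000; √(b/2)=1.489966, √(2b)=2.979933; F=1.489966×(-49.997)=-74.493852, v=6.499000/2.979933=2.180922

0: F=-10.030454 v=-5.062530
1: F=-74.493852 v=2.180922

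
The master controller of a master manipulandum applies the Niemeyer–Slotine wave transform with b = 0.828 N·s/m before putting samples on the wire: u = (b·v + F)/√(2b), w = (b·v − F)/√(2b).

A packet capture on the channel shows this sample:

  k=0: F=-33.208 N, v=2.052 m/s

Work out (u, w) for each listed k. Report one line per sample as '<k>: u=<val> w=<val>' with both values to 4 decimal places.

0: u=-24.4852 w=27.1258

k=0: b·v=0.828×2.052=1.6991; √(2b)=1.2869; u=(1.6991+(-33.208))/1.2869=-24.4852, w=(1.6991−(-33.208))/1.2869=27.1258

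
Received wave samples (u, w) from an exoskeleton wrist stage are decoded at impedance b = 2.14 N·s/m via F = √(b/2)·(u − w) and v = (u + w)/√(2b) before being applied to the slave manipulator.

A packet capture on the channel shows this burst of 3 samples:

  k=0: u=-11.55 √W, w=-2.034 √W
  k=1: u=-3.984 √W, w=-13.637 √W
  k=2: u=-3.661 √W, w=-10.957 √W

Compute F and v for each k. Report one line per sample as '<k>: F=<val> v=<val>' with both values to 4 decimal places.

0: F=-9.8434 v=-6.5661
1: F=9.9851 v=-8.5174
2: F=7.5470 v=-7.0659

k=0: u−w=-9.5160, u+w=-13.5840; √(b/2)=1.0344, √(2b)=2.0688; F=1.0344×(-9.516)=-9.8434, v=-13.5840/2.0688=-6.5661
k=1: u−w=9.6530, u+w=-17.6210; √(b/2)=1.0344, √(2b)=2.0688; F=1.0344×9.653=9.9851, v=-17.6210/2.0688=-8.5174
k=2: u−w=7.2960, u+w=-14.6180; √(b/2)=1.0344, √(2b)=2.0688; F=1.0344×7.296=7.5470, v=-14.6180/2.0688=-7.0659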